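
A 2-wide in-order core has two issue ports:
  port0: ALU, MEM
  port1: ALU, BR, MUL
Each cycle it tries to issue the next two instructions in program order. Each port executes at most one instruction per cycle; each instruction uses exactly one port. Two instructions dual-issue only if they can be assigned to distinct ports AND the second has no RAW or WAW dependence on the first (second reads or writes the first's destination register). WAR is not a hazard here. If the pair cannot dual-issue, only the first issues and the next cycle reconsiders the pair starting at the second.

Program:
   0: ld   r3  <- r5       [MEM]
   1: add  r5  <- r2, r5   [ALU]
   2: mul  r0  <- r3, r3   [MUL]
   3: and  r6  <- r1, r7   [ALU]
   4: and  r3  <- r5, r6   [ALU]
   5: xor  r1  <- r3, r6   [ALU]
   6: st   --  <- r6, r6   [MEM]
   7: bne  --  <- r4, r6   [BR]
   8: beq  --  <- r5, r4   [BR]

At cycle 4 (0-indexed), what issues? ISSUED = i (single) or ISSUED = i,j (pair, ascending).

ISSUED = 7

[0] i0&i1  ld;add  -- dual
[1] i2&i3  mul;and  -- dual
[2] i4  and  -- RAW r3
[3] i5&i6  xor;st  -- dual
[4] i7  bne  -- no-port BR/BR
[5] i8  beq  -- tail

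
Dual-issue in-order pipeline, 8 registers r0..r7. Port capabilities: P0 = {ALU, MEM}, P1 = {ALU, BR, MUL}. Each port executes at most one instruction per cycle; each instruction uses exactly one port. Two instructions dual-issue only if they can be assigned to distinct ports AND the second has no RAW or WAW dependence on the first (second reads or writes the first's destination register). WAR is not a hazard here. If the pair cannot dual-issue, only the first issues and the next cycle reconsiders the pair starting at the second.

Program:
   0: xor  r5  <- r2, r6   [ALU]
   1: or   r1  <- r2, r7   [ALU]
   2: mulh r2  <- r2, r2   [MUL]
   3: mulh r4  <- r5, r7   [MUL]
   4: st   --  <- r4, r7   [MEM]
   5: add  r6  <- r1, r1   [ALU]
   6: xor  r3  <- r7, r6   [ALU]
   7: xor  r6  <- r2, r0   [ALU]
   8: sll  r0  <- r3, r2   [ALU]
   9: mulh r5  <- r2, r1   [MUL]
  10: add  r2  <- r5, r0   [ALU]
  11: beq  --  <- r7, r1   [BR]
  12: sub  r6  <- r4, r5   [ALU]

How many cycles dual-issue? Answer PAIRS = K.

[0] i0/i1  xor.ALU/or.ALU  -- dual
[1] i2  mulh.MUL  -- no-port MUL/MUL
[2] i3  mulh.MUL  -- RAW r4
[3] i4/i5  st.MEM/add.ALU  -- dual
[4] i6/i7  xor.ALU/xor.ALU  -- dual
[5] i8/i9  sll.ALU/mulh.MUL  -- dual
[6] i10/i11  add.ALU/beq.BR  -- dual
[7] i12  sub.ALU  -- tail

PAIRS = 5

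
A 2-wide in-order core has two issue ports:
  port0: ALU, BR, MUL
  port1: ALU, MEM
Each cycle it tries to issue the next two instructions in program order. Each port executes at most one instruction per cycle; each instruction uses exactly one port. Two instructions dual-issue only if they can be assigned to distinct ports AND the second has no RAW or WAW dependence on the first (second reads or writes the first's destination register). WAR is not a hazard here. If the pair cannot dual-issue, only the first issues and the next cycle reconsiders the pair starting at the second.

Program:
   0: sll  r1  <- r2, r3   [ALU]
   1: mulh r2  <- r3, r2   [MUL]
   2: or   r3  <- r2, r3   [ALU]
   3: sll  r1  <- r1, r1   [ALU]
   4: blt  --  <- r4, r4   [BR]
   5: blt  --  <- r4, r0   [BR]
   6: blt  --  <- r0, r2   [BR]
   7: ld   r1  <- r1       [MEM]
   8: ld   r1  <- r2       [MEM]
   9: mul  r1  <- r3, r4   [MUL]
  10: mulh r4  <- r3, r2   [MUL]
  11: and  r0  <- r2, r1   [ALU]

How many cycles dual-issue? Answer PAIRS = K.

c0: i0+i1 sll/mulh  dual
c1: i2+i3 or/sll  dual
c2: i4 blt  no-port BR/BR
c3: i5 blt  no-port BR/BR
c4: i6+i7 blt/ld  dual
c5: i8 ld  WAW r1
c6: i9 mul  no-port MUL/MUL
c7: i10+i11 mulh/and  dual

PAIRS = 4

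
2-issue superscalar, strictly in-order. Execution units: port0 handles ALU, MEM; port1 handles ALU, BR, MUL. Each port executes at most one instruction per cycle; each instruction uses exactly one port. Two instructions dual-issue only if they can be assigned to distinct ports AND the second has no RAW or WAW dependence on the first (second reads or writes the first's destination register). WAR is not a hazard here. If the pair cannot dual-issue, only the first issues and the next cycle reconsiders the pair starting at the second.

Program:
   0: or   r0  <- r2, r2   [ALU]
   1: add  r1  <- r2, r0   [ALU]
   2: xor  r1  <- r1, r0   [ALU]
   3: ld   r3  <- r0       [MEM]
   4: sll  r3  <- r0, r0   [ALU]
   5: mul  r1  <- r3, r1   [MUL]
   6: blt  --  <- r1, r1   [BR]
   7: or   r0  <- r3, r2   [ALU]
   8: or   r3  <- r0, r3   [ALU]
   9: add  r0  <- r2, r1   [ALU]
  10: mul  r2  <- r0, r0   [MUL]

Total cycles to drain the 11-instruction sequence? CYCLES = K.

#0 head=0: or i0 RAW r0
#1 head=1: add i1 RAW+WAW r1
#2 head=2: xor ld i2,i3 2-wide
#3 head=4: sll i4 RAW r3
#4 head=5: mul i5 no-port MUL/BR
#5 head=6: blt or i6,i7 2-wide
#6 head=8: or add i8,i9 2-wide
#7 head=10: mul i10 tail

CYCLES = 8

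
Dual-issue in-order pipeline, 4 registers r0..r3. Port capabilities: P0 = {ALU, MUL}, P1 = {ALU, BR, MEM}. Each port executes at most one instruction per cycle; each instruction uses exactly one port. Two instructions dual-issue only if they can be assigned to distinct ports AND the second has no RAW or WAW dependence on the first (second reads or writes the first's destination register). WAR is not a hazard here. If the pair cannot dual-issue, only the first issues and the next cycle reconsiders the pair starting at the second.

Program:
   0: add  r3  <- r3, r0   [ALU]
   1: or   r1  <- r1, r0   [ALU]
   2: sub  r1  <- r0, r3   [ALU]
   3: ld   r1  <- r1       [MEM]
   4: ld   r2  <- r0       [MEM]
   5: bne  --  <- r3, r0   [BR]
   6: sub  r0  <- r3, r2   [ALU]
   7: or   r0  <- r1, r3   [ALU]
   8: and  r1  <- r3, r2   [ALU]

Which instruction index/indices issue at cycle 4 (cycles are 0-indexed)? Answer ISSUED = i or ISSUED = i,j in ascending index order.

t=0 i0/i1:add.ALU;or.ALU ; pair
t=1 i2:sub.ALU ; RAW+WAW r1
t=2 i3:ld.MEM ; no-port MEM/MEM
t=3 i4:ld.MEM ; no-port MEM/BR
t=4 i5/i6:bne.BR;sub.ALU ; pair
t=5 i7/i8:or.ALU;and.ALU ; pair

ISSUED = 5,6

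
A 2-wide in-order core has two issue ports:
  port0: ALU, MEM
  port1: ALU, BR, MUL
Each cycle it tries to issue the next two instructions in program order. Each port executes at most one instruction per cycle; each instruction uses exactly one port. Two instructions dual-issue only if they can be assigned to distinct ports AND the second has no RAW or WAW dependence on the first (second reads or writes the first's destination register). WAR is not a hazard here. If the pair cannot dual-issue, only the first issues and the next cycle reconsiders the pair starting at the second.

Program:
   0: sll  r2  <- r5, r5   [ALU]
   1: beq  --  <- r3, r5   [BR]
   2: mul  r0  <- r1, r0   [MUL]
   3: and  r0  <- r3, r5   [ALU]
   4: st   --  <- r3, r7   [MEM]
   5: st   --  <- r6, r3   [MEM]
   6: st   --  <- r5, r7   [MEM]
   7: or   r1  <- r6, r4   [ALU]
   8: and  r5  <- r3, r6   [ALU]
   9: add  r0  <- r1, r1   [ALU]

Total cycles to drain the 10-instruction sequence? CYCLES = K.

CYCLES = 6

c0: i0/i1 sll;beq  2-wide
c1: i2 mul  WAW r0
c2: i3/i4 and;st  2-wide
c3: i5 st  no-port MEM/MEM
c4: i6/i7 st;or  2-wide
c5: i8/i9 and;add  2-wide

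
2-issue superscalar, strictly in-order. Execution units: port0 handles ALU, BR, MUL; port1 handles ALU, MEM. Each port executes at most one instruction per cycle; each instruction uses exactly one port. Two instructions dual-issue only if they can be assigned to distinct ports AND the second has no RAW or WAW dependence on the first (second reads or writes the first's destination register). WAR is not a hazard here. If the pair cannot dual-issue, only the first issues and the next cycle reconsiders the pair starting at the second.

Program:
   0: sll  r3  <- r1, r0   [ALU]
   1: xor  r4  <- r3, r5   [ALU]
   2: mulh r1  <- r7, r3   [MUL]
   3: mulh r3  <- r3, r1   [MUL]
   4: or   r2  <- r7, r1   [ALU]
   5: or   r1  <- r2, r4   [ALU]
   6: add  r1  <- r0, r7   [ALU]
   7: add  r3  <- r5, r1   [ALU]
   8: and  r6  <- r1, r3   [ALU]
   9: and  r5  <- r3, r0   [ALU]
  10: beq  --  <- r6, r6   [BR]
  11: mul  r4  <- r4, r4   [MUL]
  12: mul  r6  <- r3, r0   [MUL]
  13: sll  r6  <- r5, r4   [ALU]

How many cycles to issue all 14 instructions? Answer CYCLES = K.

#0 head=0: sll.ALU i0 RAW r3
#1 head=1: xor.ALU+mulh.MUL i1+i2 pair
#2 head=3: mulh.MUL+or.ALU i3+i4 pair
#3 head=5: or.ALU i5 WAW r1
#4 head=6: add.ALU i6 RAW r1
#5 head=7: add.ALU i7 RAW r3
#6 head=8: and.ALU+and.ALU i8+i9 pair
#7 head=10: beq.BR i10 no-port BR/MUL
#8 head=11: mul.MUL i11 no-port MUL/MUL
#9 head=12: mul.MUL i12 WAW r6
#10 head=13: sll.ALU i13 tail

CYCLES = 11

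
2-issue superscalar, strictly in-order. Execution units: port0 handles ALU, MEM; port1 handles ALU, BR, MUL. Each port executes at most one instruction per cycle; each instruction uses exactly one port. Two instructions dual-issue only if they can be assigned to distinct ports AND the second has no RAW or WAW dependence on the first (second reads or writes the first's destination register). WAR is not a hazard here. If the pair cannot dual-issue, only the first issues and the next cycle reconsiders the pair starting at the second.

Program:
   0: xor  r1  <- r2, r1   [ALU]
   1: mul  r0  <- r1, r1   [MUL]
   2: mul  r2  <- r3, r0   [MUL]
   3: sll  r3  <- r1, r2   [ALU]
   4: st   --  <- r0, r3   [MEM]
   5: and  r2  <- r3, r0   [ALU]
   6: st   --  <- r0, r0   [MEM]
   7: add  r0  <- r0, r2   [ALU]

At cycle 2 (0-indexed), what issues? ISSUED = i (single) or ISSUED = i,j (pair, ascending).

ISSUED = 2

t=0 i0:xor ; RAW r1
t=1 i1:mul ; no-port MUL/MUL
t=2 i2:mul ; RAW r2
t=3 i3:sll ; RAW r3
t=4 i4&i5:st/and ; 2-wide
t=5 i6&i7:st/add ; 2-wide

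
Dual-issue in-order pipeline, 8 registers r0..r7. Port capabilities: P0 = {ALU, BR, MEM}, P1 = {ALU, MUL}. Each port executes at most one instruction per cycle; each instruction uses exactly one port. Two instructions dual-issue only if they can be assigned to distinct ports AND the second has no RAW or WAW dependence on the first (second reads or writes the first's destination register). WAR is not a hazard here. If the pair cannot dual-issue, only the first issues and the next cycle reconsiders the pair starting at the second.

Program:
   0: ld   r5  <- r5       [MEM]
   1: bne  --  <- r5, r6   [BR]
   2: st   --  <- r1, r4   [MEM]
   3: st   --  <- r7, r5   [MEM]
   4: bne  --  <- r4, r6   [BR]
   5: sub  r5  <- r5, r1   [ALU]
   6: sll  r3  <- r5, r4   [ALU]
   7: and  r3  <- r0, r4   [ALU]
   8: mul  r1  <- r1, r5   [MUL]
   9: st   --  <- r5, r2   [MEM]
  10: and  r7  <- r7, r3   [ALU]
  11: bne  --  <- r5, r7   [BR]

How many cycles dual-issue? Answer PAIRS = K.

PAIRS = 3

0. ld.MEM @i0  | no-port MEM/BR
1. bne.BR @i1  | no-port BR/MEM
2. st.MEM @i2  | no-port MEM/MEM
3. st.MEM @i3  | no-port MEM/BR
4. bne.BR sub.ALU @i4/i5  | pair
5. sll.ALU @i6  | WAW r3
6. and.ALU mul.MUL @i7/i8  | pair
7. st.MEM and.ALU @i9/i10  | pair
8. bne.BR @i11  | tail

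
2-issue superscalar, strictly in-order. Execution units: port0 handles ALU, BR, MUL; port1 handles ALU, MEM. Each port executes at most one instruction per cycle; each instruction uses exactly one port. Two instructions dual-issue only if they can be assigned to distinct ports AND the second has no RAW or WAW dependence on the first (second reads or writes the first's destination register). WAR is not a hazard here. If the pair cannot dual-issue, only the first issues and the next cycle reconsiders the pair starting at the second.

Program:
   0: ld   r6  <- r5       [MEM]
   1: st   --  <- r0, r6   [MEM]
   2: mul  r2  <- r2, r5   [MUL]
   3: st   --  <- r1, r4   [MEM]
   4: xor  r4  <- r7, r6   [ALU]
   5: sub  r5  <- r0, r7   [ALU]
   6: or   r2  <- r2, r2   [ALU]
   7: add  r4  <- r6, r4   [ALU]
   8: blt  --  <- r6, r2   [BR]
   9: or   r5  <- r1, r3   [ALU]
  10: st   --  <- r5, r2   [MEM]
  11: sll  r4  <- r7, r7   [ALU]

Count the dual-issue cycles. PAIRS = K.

[0] i0  ld  -- no-port MEM/MEM
[1] i1+i2  st/mul  -- dual
[2] i3+i4  st/xor  -- dual
[3] i5+i6  sub/or  -- dual
[4] i7+i8  add/blt  -- dual
[5] i9  or  -- RAW r5
[6] i10+i11  st/sll  -- dual

PAIRS = 5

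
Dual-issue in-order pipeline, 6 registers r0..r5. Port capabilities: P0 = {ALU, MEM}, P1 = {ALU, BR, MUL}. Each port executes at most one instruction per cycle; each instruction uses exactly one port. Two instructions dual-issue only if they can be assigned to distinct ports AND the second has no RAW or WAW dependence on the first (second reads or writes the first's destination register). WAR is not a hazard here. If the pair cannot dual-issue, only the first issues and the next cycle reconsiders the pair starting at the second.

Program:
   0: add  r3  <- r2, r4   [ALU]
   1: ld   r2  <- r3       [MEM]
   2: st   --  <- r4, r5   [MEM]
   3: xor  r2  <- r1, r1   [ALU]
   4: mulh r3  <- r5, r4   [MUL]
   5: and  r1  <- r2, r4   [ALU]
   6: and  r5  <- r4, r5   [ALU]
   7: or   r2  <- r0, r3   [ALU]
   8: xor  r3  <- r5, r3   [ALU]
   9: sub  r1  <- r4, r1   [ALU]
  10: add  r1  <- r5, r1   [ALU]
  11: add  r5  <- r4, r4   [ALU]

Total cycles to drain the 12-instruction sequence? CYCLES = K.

c0: i0 add.ALU  RAW r3
c1: i1 ld.MEM  no-port MEM/MEM
c2: i2,i3 st.MEM/xor.ALU  pair
c3: i4,i5 mulh.MUL/and.ALU  pair
c4: i6,i7 and.ALU/or.ALU  pair
c5: i8,i9 xor.ALU/sub.ALU  pair
c6: i10,i11 add.ALU/add.ALU  pair

CYCLES = 7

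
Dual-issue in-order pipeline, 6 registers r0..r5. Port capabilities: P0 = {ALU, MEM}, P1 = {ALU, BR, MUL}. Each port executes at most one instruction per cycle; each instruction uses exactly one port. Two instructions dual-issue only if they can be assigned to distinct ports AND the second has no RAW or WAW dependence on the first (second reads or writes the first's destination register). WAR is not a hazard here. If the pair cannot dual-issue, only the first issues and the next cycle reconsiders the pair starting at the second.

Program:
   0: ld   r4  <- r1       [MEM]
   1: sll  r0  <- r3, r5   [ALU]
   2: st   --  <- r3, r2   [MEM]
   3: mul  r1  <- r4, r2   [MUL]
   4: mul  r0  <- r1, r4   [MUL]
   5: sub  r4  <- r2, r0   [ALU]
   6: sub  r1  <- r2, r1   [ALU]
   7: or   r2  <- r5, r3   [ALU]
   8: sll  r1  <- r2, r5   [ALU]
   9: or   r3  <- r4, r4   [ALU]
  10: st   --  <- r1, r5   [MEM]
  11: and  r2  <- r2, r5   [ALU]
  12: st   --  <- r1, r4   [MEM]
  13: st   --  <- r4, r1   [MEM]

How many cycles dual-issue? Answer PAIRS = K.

[0] i0&i1  ld sll  -- 2-wide
[1] i2&i3  st mul  -- 2-wide
[2] i4  mul  -- RAW r0
[3] i5&i6  sub sub  -- 2-wide
[4] i7  or  -- RAW r2
[5] i8&i9  sll or  -- 2-wide
[6] i10&i11  st and  -- 2-wide
[7] i12  st  -- no-port MEM/MEM
[8] i13  st  -- tail

PAIRS = 5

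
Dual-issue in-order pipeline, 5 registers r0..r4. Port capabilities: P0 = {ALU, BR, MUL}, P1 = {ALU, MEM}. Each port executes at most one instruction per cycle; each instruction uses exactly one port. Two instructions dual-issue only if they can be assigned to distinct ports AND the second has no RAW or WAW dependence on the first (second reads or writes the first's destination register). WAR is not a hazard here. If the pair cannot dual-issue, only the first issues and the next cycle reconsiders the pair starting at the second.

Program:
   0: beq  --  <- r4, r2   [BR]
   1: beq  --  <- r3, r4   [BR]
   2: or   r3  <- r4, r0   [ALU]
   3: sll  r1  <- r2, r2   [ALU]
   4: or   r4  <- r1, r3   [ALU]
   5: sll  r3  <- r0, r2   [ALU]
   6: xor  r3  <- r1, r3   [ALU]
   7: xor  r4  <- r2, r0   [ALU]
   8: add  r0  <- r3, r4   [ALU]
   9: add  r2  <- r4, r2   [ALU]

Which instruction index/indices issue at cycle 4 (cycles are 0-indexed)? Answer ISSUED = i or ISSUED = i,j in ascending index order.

ISSUED = 6,7

t=0 i0:beq ; no-port BR/BR
t=1 i1/i2:beq/or ; dual
t=2 i3:sll ; RAW r1
t=3 i4/i5:or/sll ; dual
t=4 i6/i7:xor/xor ; dual
t=5 i8/i9:add/add ; dual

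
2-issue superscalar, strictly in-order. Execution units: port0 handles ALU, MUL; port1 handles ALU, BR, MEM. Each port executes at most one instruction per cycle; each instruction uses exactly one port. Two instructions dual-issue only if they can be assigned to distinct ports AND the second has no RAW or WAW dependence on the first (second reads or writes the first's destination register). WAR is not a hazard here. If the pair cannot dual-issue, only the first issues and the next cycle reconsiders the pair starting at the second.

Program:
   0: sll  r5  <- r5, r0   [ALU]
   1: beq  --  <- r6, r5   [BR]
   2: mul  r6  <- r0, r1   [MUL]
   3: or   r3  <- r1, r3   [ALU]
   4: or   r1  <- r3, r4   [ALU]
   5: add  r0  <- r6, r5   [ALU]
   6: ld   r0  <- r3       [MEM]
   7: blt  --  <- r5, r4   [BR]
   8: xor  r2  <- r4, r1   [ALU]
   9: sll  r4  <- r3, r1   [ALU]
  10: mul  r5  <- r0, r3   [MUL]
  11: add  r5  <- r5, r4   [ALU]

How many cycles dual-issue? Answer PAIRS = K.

PAIRS = 4

0. sll.ALU @i0  | RAW r5
1. beq.BR+mul.MUL @i1&i2  | pair
2. or.ALU @i3  | RAW r3
3. or.ALU+add.ALU @i4&i5  | pair
4. ld.MEM @i6  | no-port MEM/BR
5. blt.BR+xor.ALU @i7&i8  | pair
6. sll.ALU+mul.MUL @i9&i10  | pair
7. add.ALU @i11  | tail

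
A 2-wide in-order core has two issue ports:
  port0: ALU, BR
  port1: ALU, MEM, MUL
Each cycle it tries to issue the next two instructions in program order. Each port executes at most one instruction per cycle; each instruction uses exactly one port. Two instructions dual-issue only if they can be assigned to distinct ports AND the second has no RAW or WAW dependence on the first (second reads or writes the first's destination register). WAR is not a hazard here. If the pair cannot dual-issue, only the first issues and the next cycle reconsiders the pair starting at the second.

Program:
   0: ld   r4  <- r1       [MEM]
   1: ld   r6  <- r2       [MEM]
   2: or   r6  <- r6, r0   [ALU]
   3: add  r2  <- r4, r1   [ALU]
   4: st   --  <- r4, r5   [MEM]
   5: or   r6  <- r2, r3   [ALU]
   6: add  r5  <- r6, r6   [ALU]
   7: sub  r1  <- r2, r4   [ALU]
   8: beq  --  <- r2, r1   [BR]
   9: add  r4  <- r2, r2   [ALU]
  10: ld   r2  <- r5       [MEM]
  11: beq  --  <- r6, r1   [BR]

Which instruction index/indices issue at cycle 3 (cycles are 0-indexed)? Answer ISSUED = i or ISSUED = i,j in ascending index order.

0. ld @i0  | no-port MEM/MEM
1. ld @i1  | RAW+WAW r6
2. or/add @i2,i3  | 2-wide
3. st/or @i4,i5  | 2-wide
4. add/sub @i6,i7  | 2-wide
5. beq/add @i8,i9  | 2-wide
6. ld/beq @i10,i11  | 2-wide

ISSUED = 4,5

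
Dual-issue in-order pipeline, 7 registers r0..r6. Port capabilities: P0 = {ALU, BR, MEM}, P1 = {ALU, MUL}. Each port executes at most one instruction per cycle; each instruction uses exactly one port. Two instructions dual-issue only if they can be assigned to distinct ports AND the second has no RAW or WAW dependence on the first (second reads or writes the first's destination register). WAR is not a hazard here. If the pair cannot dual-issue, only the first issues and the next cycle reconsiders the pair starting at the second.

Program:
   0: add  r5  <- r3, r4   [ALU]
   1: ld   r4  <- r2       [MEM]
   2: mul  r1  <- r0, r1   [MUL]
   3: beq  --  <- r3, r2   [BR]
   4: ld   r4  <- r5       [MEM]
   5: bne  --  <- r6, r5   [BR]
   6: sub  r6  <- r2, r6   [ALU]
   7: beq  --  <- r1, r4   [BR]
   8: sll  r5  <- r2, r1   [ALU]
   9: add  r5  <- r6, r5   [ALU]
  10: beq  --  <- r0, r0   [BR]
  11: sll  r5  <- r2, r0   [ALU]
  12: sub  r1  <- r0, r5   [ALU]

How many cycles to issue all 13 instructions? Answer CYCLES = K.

[0] i0/i1  add ld  -- 2-wide
[1] i2/i3  mul beq  -- 2-wide
[2] i4  ld  -- no-port MEM/BR
[3] i5/i6  bne sub  -- 2-wide
[4] i7/i8  beq sll  -- 2-wide
[5] i9/i10  add beq  -- 2-wide
[6] i11  sll  -- RAW r5
[7] i12  sub  -- tail

CYCLES = 8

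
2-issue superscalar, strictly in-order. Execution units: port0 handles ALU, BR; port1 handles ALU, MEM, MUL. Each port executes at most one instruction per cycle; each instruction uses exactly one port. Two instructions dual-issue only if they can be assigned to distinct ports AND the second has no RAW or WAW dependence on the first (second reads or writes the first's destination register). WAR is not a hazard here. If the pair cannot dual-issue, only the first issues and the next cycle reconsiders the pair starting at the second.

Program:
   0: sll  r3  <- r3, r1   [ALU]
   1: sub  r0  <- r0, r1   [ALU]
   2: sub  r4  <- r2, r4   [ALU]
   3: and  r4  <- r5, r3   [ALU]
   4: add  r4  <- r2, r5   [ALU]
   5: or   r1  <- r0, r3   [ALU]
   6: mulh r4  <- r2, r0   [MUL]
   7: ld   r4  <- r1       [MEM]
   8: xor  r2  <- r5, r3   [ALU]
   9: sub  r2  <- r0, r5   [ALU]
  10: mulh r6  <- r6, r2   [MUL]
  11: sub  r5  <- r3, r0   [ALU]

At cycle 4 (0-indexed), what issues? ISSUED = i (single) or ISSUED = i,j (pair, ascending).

0. sll.ALU/sub.ALU @i0&i1  | pair
1. sub.ALU @i2  | WAW r4
2. and.ALU @i3  | WAW r4
3. add.ALU/or.ALU @i4&i5  | pair
4. mulh.MUL @i6  | no-port MUL/MEM
5. ld.MEM/xor.ALU @i7&i8  | pair
6. sub.ALU @i9  | RAW r2
7. mulh.MUL/sub.ALU @i10&i11  | pair

ISSUED = 6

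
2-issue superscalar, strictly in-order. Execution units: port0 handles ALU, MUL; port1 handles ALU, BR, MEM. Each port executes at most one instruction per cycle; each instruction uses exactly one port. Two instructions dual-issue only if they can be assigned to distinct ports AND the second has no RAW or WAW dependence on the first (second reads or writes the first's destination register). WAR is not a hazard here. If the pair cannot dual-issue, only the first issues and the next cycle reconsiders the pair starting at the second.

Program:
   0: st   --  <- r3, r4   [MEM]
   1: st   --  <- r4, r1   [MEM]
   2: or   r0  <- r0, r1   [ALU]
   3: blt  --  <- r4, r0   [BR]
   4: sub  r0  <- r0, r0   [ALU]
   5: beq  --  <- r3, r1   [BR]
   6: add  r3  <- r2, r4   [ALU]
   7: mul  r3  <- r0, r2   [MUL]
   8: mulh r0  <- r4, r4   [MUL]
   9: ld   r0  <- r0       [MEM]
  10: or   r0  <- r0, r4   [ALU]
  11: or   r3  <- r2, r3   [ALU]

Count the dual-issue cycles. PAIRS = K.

t=0 i0:st.MEM ; no-port MEM/MEM
t=1 i1,i2:st.MEM/or.ALU ; pair
t=2 i3,i4:blt.BR/sub.ALU ; pair
t=3 i5,i6:beq.BR/add.ALU ; pair
t=4 i7:mul.MUL ; no-port MUL/MUL
t=5 i8:mulh.MUL ; RAW+WAW r0
t=6 i9:ld.MEM ; RAW+WAW r0
t=7 i10,i11:or.ALU/or.ALU ; pair

PAIRS = 4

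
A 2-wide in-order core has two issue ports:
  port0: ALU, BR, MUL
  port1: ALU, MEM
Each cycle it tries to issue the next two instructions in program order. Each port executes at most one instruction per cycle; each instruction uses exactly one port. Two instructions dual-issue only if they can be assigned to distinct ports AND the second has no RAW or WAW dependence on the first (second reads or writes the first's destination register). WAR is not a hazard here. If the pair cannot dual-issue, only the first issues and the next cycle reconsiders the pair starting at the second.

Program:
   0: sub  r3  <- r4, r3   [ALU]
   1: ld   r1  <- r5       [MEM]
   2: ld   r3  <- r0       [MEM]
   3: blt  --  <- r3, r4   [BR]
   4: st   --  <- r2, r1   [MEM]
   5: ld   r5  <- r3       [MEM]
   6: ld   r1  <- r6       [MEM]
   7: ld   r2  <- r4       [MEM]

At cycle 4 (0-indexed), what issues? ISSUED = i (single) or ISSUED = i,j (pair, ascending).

c0: i0&i1 sub.ALU;ld.MEM  dual
c1: i2 ld.MEM  RAW r3
c2: i3&i4 blt.BR;st.MEM  dual
c3: i5 ld.MEM  no-port MEM/MEM
c4: i6 ld.MEM  no-port MEM/MEM
c5: i7 ld.MEM  tail

ISSUED = 6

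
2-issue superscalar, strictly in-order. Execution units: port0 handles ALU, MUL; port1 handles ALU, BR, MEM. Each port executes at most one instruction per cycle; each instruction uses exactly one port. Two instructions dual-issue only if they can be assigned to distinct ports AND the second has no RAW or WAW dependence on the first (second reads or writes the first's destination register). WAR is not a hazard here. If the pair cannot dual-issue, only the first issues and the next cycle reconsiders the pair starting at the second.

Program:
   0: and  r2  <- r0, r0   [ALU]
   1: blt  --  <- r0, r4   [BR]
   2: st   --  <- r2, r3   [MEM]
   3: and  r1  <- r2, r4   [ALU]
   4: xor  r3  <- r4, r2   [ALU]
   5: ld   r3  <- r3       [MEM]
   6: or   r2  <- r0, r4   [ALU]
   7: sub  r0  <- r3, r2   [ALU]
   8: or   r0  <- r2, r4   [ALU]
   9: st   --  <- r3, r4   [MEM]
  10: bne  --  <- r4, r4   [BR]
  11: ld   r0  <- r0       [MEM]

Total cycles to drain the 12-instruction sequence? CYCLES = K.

#0 head=0: and+blt i0,i1 pair
#1 head=2: st+and i2,i3 pair
#2 head=4: xor i4 RAW+WAW r3
#3 head=5: ld+or i5,i6 pair
#4 head=7: sub i7 WAW r0
#5 head=8: or+st i8,i9 pair
#6 head=10: bne i10 no-port BR/MEM
#7 head=11: ld i11 tail

CYCLES = 8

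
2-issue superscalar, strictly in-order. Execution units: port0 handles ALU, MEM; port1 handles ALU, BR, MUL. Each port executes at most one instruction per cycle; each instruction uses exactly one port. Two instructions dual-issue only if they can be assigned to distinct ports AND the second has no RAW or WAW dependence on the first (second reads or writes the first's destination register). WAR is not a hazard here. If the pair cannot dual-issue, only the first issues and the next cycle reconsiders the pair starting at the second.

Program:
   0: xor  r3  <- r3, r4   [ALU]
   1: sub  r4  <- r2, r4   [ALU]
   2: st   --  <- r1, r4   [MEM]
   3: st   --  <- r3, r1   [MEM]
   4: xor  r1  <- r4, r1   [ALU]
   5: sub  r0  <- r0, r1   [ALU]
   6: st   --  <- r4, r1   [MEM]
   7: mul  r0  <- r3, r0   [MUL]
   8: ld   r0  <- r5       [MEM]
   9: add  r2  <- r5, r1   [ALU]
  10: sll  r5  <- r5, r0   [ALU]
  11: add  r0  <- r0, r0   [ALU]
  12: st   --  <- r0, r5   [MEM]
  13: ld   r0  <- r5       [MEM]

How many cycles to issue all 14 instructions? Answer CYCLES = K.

t=0 i0&i1:xor.ALU/sub.ALU ; dual
t=1 i2:st.MEM ; no-port MEM/MEM
t=2 i3&i4:st.MEM/xor.ALU ; dual
t=3 i5&i6:sub.ALU/st.MEM ; dual
t=4 i7:mul.MUL ; WAW r0
t=5 i8&i9:ld.MEM/add.ALU ; dual
t=6 i10&i11:sll.ALU/add.ALU ; dual
t=7 i12:st.MEM ; no-port MEM/MEM
t=8 i13:ld.MEM ; tail

CYCLES = 9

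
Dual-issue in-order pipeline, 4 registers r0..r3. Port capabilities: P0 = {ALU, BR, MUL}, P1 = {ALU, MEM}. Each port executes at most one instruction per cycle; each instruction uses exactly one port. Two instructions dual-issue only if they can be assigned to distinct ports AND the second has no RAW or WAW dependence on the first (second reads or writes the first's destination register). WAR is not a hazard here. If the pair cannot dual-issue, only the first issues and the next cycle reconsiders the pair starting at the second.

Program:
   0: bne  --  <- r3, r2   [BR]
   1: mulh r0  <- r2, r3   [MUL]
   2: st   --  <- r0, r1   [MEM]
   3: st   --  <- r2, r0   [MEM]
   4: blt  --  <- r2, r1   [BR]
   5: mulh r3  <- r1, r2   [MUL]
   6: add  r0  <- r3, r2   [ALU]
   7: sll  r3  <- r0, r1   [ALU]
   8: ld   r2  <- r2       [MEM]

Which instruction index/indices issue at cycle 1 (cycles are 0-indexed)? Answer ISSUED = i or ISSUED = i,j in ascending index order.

  cy0 -> i0 (bne) no-port BR/MUL
  cy1 -> i1 (mulh) RAW r0
  cy2 -> i2 (st) no-port MEM/MEM
  cy3 -> i3&i4 (st+blt) dual
  cy4 -> i5 (mulh) RAW r3
  cy5 -> i6 (add) RAW r0
  cy6 -> i7&i8 (sll+ld) dual

ISSUED = 1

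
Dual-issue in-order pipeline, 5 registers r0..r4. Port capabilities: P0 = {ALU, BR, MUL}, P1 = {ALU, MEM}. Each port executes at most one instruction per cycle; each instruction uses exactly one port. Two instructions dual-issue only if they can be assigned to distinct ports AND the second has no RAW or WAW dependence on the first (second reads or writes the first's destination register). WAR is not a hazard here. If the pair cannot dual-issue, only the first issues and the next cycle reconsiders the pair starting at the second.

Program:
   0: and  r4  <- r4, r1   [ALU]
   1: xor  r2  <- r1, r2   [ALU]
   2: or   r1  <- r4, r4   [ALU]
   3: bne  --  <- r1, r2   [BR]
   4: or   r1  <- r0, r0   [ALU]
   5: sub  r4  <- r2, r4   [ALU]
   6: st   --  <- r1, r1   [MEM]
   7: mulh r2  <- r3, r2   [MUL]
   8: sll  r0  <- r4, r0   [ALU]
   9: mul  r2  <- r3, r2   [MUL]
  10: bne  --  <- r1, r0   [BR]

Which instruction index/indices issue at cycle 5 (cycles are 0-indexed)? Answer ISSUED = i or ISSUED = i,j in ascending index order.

ISSUED = 9

0. and;xor @i0,i1  | pair
1. or @i2  | RAW r1
2. bne;or @i3,i4  | pair
3. sub;st @i5,i6  | pair
4. mulh;sll @i7,i8  | pair
5. mul @i9  | no-port MUL/BR
6. bne @i10  | tail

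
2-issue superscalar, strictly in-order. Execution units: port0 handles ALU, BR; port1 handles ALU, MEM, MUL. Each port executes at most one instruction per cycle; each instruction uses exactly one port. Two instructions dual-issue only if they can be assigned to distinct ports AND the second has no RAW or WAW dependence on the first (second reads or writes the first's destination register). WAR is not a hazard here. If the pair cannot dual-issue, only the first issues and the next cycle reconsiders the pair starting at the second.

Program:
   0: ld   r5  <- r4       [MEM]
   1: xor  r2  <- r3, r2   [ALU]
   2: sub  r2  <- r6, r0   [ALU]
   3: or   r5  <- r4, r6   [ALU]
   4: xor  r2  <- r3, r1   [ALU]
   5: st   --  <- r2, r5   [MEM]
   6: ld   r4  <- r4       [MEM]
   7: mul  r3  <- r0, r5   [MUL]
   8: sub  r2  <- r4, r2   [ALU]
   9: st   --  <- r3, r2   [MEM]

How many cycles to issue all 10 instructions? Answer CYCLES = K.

c0: i0+i1 ld.MEM/xor.ALU  pair
c1: i2+i3 sub.ALU/or.ALU  pair
c2: i4 xor.ALU  RAW r2
c3: i5 st.MEM  no-port MEM/MEM
c4: i6 ld.MEM  no-port MEM/MUL
c5: i7+i8 mul.MUL/sub.ALU  pair
c6: i9 st.MEM  tail

CYCLES = 7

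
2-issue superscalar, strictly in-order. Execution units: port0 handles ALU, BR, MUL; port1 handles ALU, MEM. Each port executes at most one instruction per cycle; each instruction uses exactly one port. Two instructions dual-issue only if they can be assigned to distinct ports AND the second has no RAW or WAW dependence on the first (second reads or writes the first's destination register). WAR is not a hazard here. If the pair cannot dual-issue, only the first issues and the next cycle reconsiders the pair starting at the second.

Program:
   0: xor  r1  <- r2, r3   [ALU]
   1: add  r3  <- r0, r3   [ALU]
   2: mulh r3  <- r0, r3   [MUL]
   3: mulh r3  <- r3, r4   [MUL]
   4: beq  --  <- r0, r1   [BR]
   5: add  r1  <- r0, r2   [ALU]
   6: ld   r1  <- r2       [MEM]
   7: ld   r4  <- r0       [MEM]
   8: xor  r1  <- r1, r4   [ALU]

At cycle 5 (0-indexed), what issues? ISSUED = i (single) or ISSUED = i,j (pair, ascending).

ISSUED = 7

  cy0 -> i0&i1 (xor+add) 2-wide
  cy1 -> i2 (mulh) no-port MUL/MUL
  cy2 -> i3 (mulh) no-port MUL/BR
  cy3 -> i4&i5 (beq+add) 2-wide
  cy4 -> i6 (ld) no-port MEM/MEM
  cy5 -> i7 (ld) RAW r4
  cy6 -> i8 (xor) tail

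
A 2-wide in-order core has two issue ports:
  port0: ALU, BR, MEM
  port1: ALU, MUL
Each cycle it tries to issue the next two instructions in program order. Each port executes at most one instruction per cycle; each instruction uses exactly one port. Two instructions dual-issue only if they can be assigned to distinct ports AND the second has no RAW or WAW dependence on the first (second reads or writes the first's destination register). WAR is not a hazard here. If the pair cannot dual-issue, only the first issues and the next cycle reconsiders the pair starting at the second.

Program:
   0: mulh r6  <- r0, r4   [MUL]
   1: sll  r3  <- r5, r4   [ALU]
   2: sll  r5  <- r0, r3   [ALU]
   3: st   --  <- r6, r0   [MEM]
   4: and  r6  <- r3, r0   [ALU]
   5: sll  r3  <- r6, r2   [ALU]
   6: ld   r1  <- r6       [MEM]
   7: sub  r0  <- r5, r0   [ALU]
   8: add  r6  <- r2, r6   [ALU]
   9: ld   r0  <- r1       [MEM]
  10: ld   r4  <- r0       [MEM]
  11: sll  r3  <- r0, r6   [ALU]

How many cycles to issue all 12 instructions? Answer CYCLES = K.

CYCLES = 7

0. mulh/sll @i0/i1  | 2-wide
1. sll/st @i2/i3  | 2-wide
2. and @i4  | RAW r6
3. sll/ld @i5/i6  | 2-wide
4. sub/add @i7/i8  | 2-wide
5. ld @i9  | no-port MEM/MEM
6. ld/sll @i10/i11  | 2-wide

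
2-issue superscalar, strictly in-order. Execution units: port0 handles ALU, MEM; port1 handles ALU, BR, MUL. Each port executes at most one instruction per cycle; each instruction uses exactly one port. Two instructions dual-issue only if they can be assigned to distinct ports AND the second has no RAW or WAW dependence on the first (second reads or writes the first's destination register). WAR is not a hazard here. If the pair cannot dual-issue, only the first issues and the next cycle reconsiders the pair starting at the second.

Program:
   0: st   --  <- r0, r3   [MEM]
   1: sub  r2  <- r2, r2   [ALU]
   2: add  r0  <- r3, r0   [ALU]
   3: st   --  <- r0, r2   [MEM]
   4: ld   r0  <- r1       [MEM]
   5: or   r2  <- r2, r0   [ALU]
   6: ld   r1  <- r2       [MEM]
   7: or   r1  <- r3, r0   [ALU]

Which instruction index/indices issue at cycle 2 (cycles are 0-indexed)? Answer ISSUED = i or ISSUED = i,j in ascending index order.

  cy0 -> i0&i1 (st.MEM;sub.ALU) 2-wide
  cy1 -> i2 (add.ALU) RAW r0
  cy2 -> i3 (st.MEM) no-port MEM/MEM
  cy3 -> i4 (ld.MEM) RAW r0
  cy4 -> i5 (or.ALU) RAW r2
  cy5 -> i6 (ld.MEM) WAW r1
  cy6 -> i7 (or.ALU) tail

ISSUED = 3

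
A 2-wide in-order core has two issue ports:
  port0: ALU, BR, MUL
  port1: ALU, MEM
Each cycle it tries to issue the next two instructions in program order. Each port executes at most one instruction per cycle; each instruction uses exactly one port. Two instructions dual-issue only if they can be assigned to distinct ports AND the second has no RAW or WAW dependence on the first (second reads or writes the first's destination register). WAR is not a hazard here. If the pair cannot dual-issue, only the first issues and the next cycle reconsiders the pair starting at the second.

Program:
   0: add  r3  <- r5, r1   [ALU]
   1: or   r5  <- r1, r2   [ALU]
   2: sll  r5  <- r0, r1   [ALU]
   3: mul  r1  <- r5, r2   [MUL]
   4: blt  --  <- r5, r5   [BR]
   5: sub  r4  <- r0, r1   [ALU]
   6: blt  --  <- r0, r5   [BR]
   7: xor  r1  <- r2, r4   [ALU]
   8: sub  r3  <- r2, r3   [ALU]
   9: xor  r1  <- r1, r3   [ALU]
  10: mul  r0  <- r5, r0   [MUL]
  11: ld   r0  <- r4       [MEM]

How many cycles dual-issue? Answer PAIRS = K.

PAIRS = 4

#0 head=0: add or i0&i1 dual
#1 head=2: sll i2 RAW r5
#2 head=3: mul i3 no-port MUL/BR
#3 head=4: blt sub i4&i5 dual
#4 head=6: blt xor i6&i7 dual
#5 head=8: sub i8 RAW r3
#6 head=9: xor mul i9&i10 dual
#7 head=11: ld i11 tail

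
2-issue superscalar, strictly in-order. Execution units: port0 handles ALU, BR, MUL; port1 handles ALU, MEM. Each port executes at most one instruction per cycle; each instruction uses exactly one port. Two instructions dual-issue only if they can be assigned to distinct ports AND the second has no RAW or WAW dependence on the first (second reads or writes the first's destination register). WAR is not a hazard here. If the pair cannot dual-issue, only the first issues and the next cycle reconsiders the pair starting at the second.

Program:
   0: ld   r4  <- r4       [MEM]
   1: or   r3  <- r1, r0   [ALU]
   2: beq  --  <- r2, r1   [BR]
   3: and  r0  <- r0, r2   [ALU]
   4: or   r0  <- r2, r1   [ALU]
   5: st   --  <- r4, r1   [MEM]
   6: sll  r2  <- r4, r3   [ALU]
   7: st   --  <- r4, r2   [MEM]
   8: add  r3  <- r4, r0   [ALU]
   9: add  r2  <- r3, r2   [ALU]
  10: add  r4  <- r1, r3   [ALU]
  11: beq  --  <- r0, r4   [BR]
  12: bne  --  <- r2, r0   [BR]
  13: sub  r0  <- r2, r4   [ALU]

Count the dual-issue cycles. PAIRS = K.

PAIRS = 6

[0] i0/i1  ld/or  -- pair
[1] i2/i3  beq/and  -- pair
[2] i4/i5  or/st  -- pair
[3] i6  sll  -- RAW r2
[4] i7/i8  st/add  -- pair
[5] i9/i10  add/add  -- pair
[6] i11  beq  -- no-port BR/BR
[7] i12/i13  bne/sub  -- pair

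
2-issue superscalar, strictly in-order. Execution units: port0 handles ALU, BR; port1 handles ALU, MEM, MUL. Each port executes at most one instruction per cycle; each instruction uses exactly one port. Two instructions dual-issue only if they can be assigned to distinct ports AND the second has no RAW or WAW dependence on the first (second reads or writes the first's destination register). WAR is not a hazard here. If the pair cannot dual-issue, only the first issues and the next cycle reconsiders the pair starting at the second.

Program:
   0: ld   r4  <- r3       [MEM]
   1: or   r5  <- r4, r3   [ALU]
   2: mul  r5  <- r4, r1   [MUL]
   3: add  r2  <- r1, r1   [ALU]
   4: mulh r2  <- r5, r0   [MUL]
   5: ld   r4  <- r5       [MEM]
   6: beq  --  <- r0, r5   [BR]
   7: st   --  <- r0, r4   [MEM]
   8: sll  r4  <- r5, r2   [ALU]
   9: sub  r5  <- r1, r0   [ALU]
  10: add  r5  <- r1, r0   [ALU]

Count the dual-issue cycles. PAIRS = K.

PAIRS = 3

[0] i0  ld.MEM  -- RAW r4
[1] i1  or.ALU  -- WAW r5
[2] i2,i3  mul.MUL+add.ALU  -- 2-wide
[3] i4  mulh.MUL  -- no-port MUL/MEM
[4] i5,i6  ld.MEM+beq.BR  -- 2-wide
[5] i7,i8  st.MEM+sll.ALU  -- 2-wide
[6] i9  sub.ALU  -- WAW r5
[7] i10  add.ALU  -- tail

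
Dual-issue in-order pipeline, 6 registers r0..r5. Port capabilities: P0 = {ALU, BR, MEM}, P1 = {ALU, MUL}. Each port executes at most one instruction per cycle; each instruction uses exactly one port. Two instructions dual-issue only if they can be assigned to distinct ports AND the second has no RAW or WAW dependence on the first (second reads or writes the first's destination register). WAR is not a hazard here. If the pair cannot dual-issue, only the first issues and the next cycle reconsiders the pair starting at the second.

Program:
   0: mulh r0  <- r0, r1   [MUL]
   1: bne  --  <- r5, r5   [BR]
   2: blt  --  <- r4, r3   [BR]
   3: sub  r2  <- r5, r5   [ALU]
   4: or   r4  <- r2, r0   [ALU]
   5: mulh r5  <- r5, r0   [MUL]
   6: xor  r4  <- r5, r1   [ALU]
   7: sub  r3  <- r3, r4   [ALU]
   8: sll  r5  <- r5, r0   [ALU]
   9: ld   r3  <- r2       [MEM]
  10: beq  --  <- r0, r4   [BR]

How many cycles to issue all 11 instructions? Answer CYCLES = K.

CYCLES = 7

c0: i0,i1 mulh bne  pair
c1: i2,i3 blt sub  pair
c2: i4,i5 or mulh  pair
c3: i6 xor  RAW r4
c4: i7,i8 sub sll  pair
c5: i9 ld  no-port MEM/BR
c6: i10 beq  tail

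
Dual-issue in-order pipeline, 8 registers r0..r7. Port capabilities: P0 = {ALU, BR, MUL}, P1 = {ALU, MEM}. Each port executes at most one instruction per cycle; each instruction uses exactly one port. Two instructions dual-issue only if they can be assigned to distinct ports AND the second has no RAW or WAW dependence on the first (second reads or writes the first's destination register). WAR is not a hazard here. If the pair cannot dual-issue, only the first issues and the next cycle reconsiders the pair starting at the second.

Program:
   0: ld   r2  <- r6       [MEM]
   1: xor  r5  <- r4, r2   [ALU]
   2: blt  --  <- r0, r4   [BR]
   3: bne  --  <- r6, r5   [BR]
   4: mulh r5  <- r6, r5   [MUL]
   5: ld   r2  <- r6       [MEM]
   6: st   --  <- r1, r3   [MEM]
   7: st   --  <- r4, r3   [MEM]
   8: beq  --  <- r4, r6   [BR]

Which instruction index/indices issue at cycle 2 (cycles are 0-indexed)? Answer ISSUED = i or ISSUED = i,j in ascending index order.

ISSUED = 3

c0: i0 ld.MEM  RAW r2
c1: i1+i2 xor.ALU+blt.BR  dual
c2: i3 bne.BR  no-port BR/MUL
c3: i4+i5 mulh.MUL+ld.MEM  dual
c4: i6 st.MEM  no-port MEM/MEM
c5: i7+i8 st.MEM+beq.BR  dual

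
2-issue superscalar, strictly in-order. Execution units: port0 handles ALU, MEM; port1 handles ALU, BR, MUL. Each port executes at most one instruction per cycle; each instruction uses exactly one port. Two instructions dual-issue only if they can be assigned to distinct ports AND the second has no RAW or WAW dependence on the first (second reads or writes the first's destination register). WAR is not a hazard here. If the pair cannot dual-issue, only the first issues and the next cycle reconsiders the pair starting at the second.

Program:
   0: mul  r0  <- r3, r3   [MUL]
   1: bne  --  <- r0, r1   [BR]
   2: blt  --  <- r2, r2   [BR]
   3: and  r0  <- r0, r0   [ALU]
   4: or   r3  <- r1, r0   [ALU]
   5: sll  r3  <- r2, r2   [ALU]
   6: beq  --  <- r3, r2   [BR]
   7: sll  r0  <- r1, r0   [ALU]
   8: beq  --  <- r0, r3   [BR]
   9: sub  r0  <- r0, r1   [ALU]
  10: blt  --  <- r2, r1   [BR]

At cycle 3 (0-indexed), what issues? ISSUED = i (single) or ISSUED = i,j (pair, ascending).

0. mul.MUL @i0  | no-port MUL/BR
1. bne.BR @i1  | no-port BR/BR
2. blt.BR+and.ALU @i2,i3  | dual
3. or.ALU @i4  | WAW r3
4. sll.ALU @i5  | RAW r3
5. beq.BR+sll.ALU @i6,i7  | dual
6. beq.BR+sub.ALU @i8,i9  | dual
7. blt.BR @i10  | tail

ISSUED = 4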